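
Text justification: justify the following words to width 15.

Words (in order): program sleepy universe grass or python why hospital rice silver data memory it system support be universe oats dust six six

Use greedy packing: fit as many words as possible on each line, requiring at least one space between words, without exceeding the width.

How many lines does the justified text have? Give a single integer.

Line 1: ['program', 'sleepy'] (min_width=14, slack=1)
Line 2: ['universe', 'grass'] (min_width=14, slack=1)
Line 3: ['or', 'python', 'why'] (min_width=13, slack=2)
Line 4: ['hospital', 'rice'] (min_width=13, slack=2)
Line 5: ['silver', 'data'] (min_width=11, slack=4)
Line 6: ['memory', 'it'] (min_width=9, slack=6)
Line 7: ['system', 'support'] (min_width=14, slack=1)
Line 8: ['be', 'universe'] (min_width=11, slack=4)
Line 9: ['oats', 'dust', 'six'] (min_width=13, slack=2)
Line 10: ['six'] (min_width=3, slack=12)
Total lines: 10

Answer: 10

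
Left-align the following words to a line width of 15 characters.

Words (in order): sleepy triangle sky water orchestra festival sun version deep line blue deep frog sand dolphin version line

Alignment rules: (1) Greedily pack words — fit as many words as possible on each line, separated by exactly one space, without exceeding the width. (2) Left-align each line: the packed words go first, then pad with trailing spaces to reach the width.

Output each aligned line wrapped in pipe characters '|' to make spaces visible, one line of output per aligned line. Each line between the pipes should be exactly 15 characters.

Answer: |sleepy triangle|
|sky water      |
|orchestra      |
|festival sun   |
|version deep   |
|line blue deep |
|frog sand      |
|dolphin version|
|line           |

Derivation:
Line 1: ['sleepy', 'triangle'] (min_width=15, slack=0)
Line 2: ['sky', 'water'] (min_width=9, slack=6)
Line 3: ['orchestra'] (min_width=9, slack=6)
Line 4: ['festival', 'sun'] (min_width=12, slack=3)
Line 5: ['version', 'deep'] (min_width=12, slack=3)
Line 6: ['line', 'blue', 'deep'] (min_width=14, slack=1)
Line 7: ['frog', 'sand'] (min_width=9, slack=6)
Line 8: ['dolphin', 'version'] (min_width=15, slack=0)
Line 9: ['line'] (min_width=4, slack=11)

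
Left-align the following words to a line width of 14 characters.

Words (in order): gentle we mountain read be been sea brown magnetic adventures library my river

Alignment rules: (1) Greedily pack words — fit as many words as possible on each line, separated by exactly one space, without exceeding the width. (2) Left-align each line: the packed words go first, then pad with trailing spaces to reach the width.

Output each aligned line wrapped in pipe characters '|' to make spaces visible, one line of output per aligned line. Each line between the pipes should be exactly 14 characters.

Answer: |gentle we     |
|mountain read |
|be been sea   |
|brown magnetic|
|adventures    |
|library my    |
|river         |

Derivation:
Line 1: ['gentle', 'we'] (min_width=9, slack=5)
Line 2: ['mountain', 'read'] (min_width=13, slack=1)
Line 3: ['be', 'been', 'sea'] (min_width=11, slack=3)
Line 4: ['brown', 'magnetic'] (min_width=14, slack=0)
Line 5: ['adventures'] (min_width=10, slack=4)
Line 6: ['library', 'my'] (min_width=10, slack=4)
Line 7: ['river'] (min_width=5, slack=9)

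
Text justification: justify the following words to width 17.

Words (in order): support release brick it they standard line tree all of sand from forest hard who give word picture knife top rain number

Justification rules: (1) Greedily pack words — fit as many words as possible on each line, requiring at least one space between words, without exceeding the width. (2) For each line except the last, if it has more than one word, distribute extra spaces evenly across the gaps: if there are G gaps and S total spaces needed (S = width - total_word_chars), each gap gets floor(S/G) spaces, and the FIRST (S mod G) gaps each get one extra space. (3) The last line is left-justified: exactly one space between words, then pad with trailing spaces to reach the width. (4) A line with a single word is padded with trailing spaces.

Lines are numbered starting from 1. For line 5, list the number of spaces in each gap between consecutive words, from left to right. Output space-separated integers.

Line 1: ['support', 'release'] (min_width=15, slack=2)
Line 2: ['brick', 'it', 'they'] (min_width=13, slack=4)
Line 3: ['standard', 'line'] (min_width=13, slack=4)
Line 4: ['tree', 'all', 'of', 'sand'] (min_width=16, slack=1)
Line 5: ['from', 'forest', 'hard'] (min_width=16, slack=1)
Line 6: ['who', 'give', 'word'] (min_width=13, slack=4)
Line 7: ['picture', 'knife', 'top'] (min_width=17, slack=0)
Line 8: ['rain', 'number'] (min_width=11, slack=6)

Answer: 2 1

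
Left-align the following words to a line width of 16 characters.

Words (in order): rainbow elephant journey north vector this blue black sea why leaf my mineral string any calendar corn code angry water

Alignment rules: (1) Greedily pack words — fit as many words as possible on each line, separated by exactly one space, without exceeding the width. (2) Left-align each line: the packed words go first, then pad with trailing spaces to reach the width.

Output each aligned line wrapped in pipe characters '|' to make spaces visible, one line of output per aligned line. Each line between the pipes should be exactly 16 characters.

Line 1: ['rainbow', 'elephant'] (min_width=16, slack=0)
Line 2: ['journey', 'north'] (min_width=13, slack=3)
Line 3: ['vector', 'this', 'blue'] (min_width=16, slack=0)
Line 4: ['black', 'sea', 'why'] (min_width=13, slack=3)
Line 5: ['leaf', 'my', 'mineral'] (min_width=15, slack=1)
Line 6: ['string', 'any'] (min_width=10, slack=6)
Line 7: ['calendar', 'corn'] (min_width=13, slack=3)
Line 8: ['code', 'angry', 'water'] (min_width=16, slack=0)

Answer: |rainbow elephant|
|journey north   |
|vector this blue|
|black sea why   |
|leaf my mineral |
|string any      |
|calendar corn   |
|code angry water|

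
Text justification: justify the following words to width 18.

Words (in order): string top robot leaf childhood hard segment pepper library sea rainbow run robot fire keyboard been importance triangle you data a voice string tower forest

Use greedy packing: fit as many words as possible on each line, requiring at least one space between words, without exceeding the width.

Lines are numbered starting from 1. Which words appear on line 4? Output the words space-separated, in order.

Line 1: ['string', 'top', 'robot'] (min_width=16, slack=2)
Line 2: ['leaf', 'childhood'] (min_width=14, slack=4)
Line 3: ['hard', 'segment'] (min_width=12, slack=6)
Line 4: ['pepper', 'library', 'sea'] (min_width=18, slack=0)
Line 5: ['rainbow', 'run', 'robot'] (min_width=17, slack=1)
Line 6: ['fire', 'keyboard', 'been'] (min_width=18, slack=0)
Line 7: ['importance'] (min_width=10, slack=8)
Line 8: ['triangle', 'you', 'data'] (min_width=17, slack=1)
Line 9: ['a', 'voice', 'string'] (min_width=14, slack=4)
Line 10: ['tower', 'forest'] (min_width=12, slack=6)

Answer: pepper library sea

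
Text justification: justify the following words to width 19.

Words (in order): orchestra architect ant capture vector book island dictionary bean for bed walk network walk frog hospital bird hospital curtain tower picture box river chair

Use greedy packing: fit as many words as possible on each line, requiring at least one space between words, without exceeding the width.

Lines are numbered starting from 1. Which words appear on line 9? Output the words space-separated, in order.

Answer: picture box river

Derivation:
Line 1: ['orchestra', 'architect'] (min_width=19, slack=0)
Line 2: ['ant', 'capture', 'vector'] (min_width=18, slack=1)
Line 3: ['book', 'island'] (min_width=11, slack=8)
Line 4: ['dictionary', 'bean', 'for'] (min_width=19, slack=0)
Line 5: ['bed', 'walk', 'network'] (min_width=16, slack=3)
Line 6: ['walk', 'frog', 'hospital'] (min_width=18, slack=1)
Line 7: ['bird', 'hospital'] (min_width=13, slack=6)
Line 8: ['curtain', 'tower'] (min_width=13, slack=6)
Line 9: ['picture', 'box', 'river'] (min_width=17, slack=2)
Line 10: ['chair'] (min_width=5, slack=14)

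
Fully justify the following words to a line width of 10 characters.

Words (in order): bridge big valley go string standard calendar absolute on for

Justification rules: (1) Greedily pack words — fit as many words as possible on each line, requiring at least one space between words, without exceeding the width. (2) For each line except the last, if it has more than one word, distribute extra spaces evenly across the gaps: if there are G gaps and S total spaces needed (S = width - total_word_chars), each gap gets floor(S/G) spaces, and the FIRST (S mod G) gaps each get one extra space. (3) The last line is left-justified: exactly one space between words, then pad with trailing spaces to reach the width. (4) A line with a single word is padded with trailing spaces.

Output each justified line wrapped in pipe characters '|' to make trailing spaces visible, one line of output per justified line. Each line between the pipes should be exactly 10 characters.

Line 1: ['bridge', 'big'] (min_width=10, slack=0)
Line 2: ['valley', 'go'] (min_width=9, slack=1)
Line 3: ['string'] (min_width=6, slack=4)
Line 4: ['standard'] (min_width=8, slack=2)
Line 5: ['calendar'] (min_width=8, slack=2)
Line 6: ['absolute'] (min_width=8, slack=2)
Line 7: ['on', 'for'] (min_width=6, slack=4)

Answer: |bridge big|
|valley  go|
|string    |
|standard  |
|calendar  |
|absolute  |
|on for    |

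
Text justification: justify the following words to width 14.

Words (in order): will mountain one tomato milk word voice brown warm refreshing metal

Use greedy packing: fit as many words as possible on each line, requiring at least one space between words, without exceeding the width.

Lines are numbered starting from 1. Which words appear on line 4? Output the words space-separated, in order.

Answer: voice brown

Derivation:
Line 1: ['will', 'mountain'] (min_width=13, slack=1)
Line 2: ['one', 'tomato'] (min_width=10, slack=4)
Line 3: ['milk', 'word'] (min_width=9, slack=5)
Line 4: ['voice', 'brown'] (min_width=11, slack=3)
Line 5: ['warm'] (min_width=4, slack=10)
Line 6: ['refreshing'] (min_width=10, slack=4)
Line 7: ['metal'] (min_width=5, slack=9)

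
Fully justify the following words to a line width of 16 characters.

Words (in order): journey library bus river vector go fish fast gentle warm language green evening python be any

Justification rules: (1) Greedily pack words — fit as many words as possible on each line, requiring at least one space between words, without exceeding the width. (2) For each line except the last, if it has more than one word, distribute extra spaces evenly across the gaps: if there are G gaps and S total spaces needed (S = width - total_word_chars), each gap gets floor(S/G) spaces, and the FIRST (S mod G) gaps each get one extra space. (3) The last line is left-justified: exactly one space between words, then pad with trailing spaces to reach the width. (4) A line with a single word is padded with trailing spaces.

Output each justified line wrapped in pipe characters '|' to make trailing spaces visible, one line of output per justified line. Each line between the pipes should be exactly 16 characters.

Line 1: ['journey', 'library'] (min_width=15, slack=1)
Line 2: ['bus', 'river', 'vector'] (min_width=16, slack=0)
Line 3: ['go', 'fish', 'fast'] (min_width=12, slack=4)
Line 4: ['gentle', 'warm'] (min_width=11, slack=5)
Line 5: ['language', 'green'] (min_width=14, slack=2)
Line 6: ['evening', 'python'] (min_width=14, slack=2)
Line 7: ['be', 'any'] (min_width=6, slack=10)

Answer: |journey  library|
|bus river vector|
|go   fish   fast|
|gentle      warm|
|language   green|
|evening   python|
|be any          |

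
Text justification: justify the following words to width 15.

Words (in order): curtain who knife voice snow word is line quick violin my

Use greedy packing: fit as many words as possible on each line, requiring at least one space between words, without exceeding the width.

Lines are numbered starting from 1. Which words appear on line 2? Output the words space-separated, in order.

Answer: knife voice

Derivation:
Line 1: ['curtain', 'who'] (min_width=11, slack=4)
Line 2: ['knife', 'voice'] (min_width=11, slack=4)
Line 3: ['snow', 'word', 'is'] (min_width=12, slack=3)
Line 4: ['line', 'quick'] (min_width=10, slack=5)
Line 5: ['violin', 'my'] (min_width=9, slack=6)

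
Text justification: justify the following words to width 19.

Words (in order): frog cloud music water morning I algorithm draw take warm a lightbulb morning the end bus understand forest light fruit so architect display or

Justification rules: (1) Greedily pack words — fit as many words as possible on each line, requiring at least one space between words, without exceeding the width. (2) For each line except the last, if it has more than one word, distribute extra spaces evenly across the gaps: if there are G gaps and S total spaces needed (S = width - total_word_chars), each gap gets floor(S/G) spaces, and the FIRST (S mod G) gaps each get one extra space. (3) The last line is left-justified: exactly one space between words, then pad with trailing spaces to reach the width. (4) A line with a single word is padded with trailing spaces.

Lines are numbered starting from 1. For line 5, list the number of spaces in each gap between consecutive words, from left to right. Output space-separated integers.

Line 1: ['frog', 'cloud', 'music'] (min_width=16, slack=3)
Line 2: ['water', 'morning', 'I'] (min_width=15, slack=4)
Line 3: ['algorithm', 'draw', 'take'] (min_width=19, slack=0)
Line 4: ['warm', 'a', 'lightbulb'] (min_width=16, slack=3)
Line 5: ['morning', 'the', 'end', 'bus'] (min_width=19, slack=0)
Line 6: ['understand', 'forest'] (min_width=17, slack=2)
Line 7: ['light', 'fruit', 'so'] (min_width=14, slack=5)
Line 8: ['architect', 'display'] (min_width=17, slack=2)
Line 9: ['or'] (min_width=2, slack=17)

Answer: 1 1 1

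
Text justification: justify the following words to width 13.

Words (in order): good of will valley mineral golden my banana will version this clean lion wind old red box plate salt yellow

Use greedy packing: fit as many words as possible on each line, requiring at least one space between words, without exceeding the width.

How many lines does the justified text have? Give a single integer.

Answer: 10

Derivation:
Line 1: ['good', 'of', 'will'] (min_width=12, slack=1)
Line 2: ['valley'] (min_width=6, slack=7)
Line 3: ['mineral'] (min_width=7, slack=6)
Line 4: ['golden', 'my'] (min_width=9, slack=4)
Line 5: ['banana', 'will'] (min_width=11, slack=2)
Line 6: ['version', 'this'] (min_width=12, slack=1)
Line 7: ['clean', 'lion'] (min_width=10, slack=3)
Line 8: ['wind', 'old', 'red'] (min_width=12, slack=1)
Line 9: ['box', 'plate'] (min_width=9, slack=4)
Line 10: ['salt', 'yellow'] (min_width=11, slack=2)
Total lines: 10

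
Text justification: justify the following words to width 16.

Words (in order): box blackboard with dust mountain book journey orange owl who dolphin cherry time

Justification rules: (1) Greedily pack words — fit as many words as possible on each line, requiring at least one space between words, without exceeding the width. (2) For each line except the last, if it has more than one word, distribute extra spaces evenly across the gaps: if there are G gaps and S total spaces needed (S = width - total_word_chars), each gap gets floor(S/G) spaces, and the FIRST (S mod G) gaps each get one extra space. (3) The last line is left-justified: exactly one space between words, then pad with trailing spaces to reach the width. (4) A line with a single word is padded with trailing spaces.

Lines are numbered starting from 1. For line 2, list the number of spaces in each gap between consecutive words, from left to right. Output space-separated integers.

Answer: 8

Derivation:
Line 1: ['box', 'blackboard'] (min_width=14, slack=2)
Line 2: ['with', 'dust'] (min_width=9, slack=7)
Line 3: ['mountain', 'book'] (min_width=13, slack=3)
Line 4: ['journey', 'orange'] (min_width=14, slack=2)
Line 5: ['owl', 'who', 'dolphin'] (min_width=15, slack=1)
Line 6: ['cherry', 'time'] (min_width=11, slack=5)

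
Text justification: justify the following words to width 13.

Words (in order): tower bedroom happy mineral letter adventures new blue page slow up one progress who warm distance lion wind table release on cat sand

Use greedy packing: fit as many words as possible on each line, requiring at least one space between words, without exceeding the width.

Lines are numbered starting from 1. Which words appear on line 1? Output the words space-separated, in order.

Line 1: ['tower', 'bedroom'] (min_width=13, slack=0)
Line 2: ['happy', 'mineral'] (min_width=13, slack=0)
Line 3: ['letter'] (min_width=6, slack=7)
Line 4: ['adventures'] (min_width=10, slack=3)
Line 5: ['new', 'blue', 'page'] (min_width=13, slack=0)
Line 6: ['slow', 'up', 'one'] (min_width=11, slack=2)
Line 7: ['progress', 'who'] (min_width=12, slack=1)
Line 8: ['warm', 'distance'] (min_width=13, slack=0)
Line 9: ['lion', 'wind'] (min_width=9, slack=4)
Line 10: ['table', 'release'] (min_width=13, slack=0)
Line 11: ['on', 'cat', 'sand'] (min_width=11, slack=2)

Answer: tower bedroom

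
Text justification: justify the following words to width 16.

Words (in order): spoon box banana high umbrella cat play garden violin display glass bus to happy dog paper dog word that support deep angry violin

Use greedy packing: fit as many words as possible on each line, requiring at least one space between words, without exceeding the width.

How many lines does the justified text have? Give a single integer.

Line 1: ['spoon', 'box', 'banana'] (min_width=16, slack=0)
Line 2: ['high', 'umbrella'] (min_width=13, slack=3)
Line 3: ['cat', 'play', 'garden'] (min_width=15, slack=1)
Line 4: ['violin', 'display'] (min_width=14, slack=2)
Line 5: ['glass', 'bus', 'to'] (min_width=12, slack=4)
Line 6: ['happy', 'dog', 'paper'] (min_width=15, slack=1)
Line 7: ['dog', 'word', 'that'] (min_width=13, slack=3)
Line 8: ['support', 'deep'] (min_width=12, slack=4)
Line 9: ['angry', 'violin'] (min_width=12, slack=4)
Total lines: 9

Answer: 9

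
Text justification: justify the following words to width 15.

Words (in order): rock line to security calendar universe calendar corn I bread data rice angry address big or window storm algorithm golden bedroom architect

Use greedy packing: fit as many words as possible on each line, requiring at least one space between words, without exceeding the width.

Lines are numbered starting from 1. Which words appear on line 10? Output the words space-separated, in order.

Line 1: ['rock', 'line', 'to'] (min_width=12, slack=3)
Line 2: ['security'] (min_width=8, slack=7)
Line 3: ['calendar'] (min_width=8, slack=7)
Line 4: ['universe'] (min_width=8, slack=7)
Line 5: ['calendar', 'corn', 'I'] (min_width=15, slack=0)
Line 6: ['bread', 'data', 'rice'] (min_width=15, slack=0)
Line 7: ['angry', 'address'] (min_width=13, slack=2)
Line 8: ['big', 'or', 'window'] (min_width=13, slack=2)
Line 9: ['storm', 'algorithm'] (min_width=15, slack=0)
Line 10: ['golden', 'bedroom'] (min_width=14, slack=1)
Line 11: ['architect'] (min_width=9, slack=6)

Answer: golden bedroom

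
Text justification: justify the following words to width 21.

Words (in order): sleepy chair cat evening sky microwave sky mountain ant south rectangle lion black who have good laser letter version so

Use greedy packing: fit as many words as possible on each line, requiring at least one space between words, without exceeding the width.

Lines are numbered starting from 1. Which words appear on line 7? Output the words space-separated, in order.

Line 1: ['sleepy', 'chair', 'cat'] (min_width=16, slack=5)
Line 2: ['evening', 'sky', 'microwave'] (min_width=21, slack=0)
Line 3: ['sky', 'mountain', 'ant'] (min_width=16, slack=5)
Line 4: ['south', 'rectangle', 'lion'] (min_width=20, slack=1)
Line 5: ['black', 'who', 'have', 'good'] (min_width=19, slack=2)
Line 6: ['laser', 'letter', 'version'] (min_width=20, slack=1)
Line 7: ['so'] (min_width=2, slack=19)

Answer: so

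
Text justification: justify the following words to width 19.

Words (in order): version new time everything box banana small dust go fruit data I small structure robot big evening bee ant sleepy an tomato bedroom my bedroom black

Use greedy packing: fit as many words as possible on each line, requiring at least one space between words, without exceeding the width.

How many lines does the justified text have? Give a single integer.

Answer: 9

Derivation:
Line 1: ['version', 'new', 'time'] (min_width=16, slack=3)
Line 2: ['everything', 'box'] (min_width=14, slack=5)
Line 3: ['banana', 'small', 'dust'] (min_width=17, slack=2)
Line 4: ['go', 'fruit', 'data', 'I'] (min_width=15, slack=4)
Line 5: ['small', 'structure'] (min_width=15, slack=4)
Line 6: ['robot', 'big', 'evening'] (min_width=17, slack=2)
Line 7: ['bee', 'ant', 'sleepy', 'an'] (min_width=17, slack=2)
Line 8: ['tomato', 'bedroom', 'my'] (min_width=17, slack=2)
Line 9: ['bedroom', 'black'] (min_width=13, slack=6)
Total lines: 9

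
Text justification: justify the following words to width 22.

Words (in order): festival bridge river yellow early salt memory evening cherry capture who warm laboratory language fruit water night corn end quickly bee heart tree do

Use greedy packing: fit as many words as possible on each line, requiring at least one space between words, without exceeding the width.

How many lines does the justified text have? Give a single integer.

Answer: 8

Derivation:
Line 1: ['festival', 'bridge', 'river'] (min_width=21, slack=1)
Line 2: ['yellow', 'early', 'salt'] (min_width=17, slack=5)
Line 3: ['memory', 'evening', 'cherry'] (min_width=21, slack=1)
Line 4: ['capture', 'who', 'warm'] (min_width=16, slack=6)
Line 5: ['laboratory', 'language'] (min_width=19, slack=3)
Line 6: ['fruit', 'water', 'night', 'corn'] (min_width=22, slack=0)
Line 7: ['end', 'quickly', 'bee', 'heart'] (min_width=21, slack=1)
Line 8: ['tree', 'do'] (min_width=7, slack=15)
Total lines: 8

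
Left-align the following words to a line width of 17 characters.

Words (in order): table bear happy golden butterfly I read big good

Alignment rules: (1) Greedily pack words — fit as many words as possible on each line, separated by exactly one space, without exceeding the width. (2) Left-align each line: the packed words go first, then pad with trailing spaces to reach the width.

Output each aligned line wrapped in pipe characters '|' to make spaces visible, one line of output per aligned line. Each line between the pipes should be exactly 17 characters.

Line 1: ['table', 'bear', 'happy'] (min_width=16, slack=1)
Line 2: ['golden', 'butterfly'] (min_width=16, slack=1)
Line 3: ['I', 'read', 'big', 'good'] (min_width=15, slack=2)

Answer: |table bear happy |
|golden butterfly |
|I read big good  |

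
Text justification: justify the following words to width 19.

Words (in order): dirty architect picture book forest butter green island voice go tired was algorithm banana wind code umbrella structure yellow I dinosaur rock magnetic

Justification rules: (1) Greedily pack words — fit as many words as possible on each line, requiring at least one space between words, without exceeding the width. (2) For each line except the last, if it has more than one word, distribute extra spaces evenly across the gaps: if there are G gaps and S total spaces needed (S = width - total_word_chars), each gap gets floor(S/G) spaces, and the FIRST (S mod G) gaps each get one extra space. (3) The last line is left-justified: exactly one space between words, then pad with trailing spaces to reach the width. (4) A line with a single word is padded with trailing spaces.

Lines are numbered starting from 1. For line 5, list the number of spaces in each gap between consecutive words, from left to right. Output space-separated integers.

Answer: 4

Derivation:
Line 1: ['dirty', 'architect'] (min_width=15, slack=4)
Line 2: ['picture', 'book', 'forest'] (min_width=19, slack=0)
Line 3: ['butter', 'green', 'island'] (min_width=19, slack=0)
Line 4: ['voice', 'go', 'tired', 'was'] (min_width=18, slack=1)
Line 5: ['algorithm', 'banana'] (min_width=16, slack=3)
Line 6: ['wind', 'code', 'umbrella'] (min_width=18, slack=1)
Line 7: ['structure', 'yellow', 'I'] (min_width=18, slack=1)
Line 8: ['dinosaur', 'rock'] (min_width=13, slack=6)
Line 9: ['magnetic'] (min_width=8, slack=11)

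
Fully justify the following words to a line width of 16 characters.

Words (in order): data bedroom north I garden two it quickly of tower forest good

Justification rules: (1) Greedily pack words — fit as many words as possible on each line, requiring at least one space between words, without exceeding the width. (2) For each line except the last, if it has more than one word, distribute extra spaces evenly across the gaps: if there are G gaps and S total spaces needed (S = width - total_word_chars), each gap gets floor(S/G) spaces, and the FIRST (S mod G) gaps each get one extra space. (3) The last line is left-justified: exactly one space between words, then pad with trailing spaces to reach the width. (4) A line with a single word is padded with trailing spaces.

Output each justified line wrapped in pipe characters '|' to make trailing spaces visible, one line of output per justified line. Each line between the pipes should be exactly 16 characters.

Answer: |data     bedroom|
|north  I  garden|
|two  it  quickly|
|of  tower forest|
|good            |

Derivation:
Line 1: ['data', 'bedroom'] (min_width=12, slack=4)
Line 2: ['north', 'I', 'garden'] (min_width=14, slack=2)
Line 3: ['two', 'it', 'quickly'] (min_width=14, slack=2)
Line 4: ['of', 'tower', 'forest'] (min_width=15, slack=1)
Line 5: ['good'] (min_width=4, slack=12)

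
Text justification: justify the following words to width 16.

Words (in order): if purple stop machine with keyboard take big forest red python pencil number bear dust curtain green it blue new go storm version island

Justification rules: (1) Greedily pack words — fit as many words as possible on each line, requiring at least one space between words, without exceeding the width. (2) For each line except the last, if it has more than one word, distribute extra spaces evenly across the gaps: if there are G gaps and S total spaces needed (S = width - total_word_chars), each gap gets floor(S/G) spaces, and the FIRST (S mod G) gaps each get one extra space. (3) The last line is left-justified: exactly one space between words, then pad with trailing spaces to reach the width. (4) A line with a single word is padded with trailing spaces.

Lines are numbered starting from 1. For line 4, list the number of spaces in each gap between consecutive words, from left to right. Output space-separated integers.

Line 1: ['if', 'purple', 'stop'] (min_width=14, slack=2)
Line 2: ['machine', 'with'] (min_width=12, slack=4)
Line 3: ['keyboard', 'take'] (min_width=13, slack=3)
Line 4: ['big', 'forest', 'red'] (min_width=14, slack=2)
Line 5: ['python', 'pencil'] (min_width=13, slack=3)
Line 6: ['number', 'bear', 'dust'] (min_width=16, slack=0)
Line 7: ['curtain', 'green', 'it'] (min_width=16, slack=0)
Line 8: ['blue', 'new', 'go'] (min_width=11, slack=5)
Line 9: ['storm', 'version'] (min_width=13, slack=3)
Line 10: ['island'] (min_width=6, slack=10)

Answer: 2 2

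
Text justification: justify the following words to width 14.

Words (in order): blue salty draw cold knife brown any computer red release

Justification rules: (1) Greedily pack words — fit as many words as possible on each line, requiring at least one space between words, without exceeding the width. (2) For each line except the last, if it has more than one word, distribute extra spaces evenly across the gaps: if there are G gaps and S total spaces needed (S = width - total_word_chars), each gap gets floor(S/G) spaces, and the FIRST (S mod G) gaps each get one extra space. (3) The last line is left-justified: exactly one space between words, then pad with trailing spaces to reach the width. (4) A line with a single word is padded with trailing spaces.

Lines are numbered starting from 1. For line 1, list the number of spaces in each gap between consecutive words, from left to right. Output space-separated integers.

Answer: 5

Derivation:
Line 1: ['blue', 'salty'] (min_width=10, slack=4)
Line 2: ['draw', 'cold'] (min_width=9, slack=5)
Line 3: ['knife', 'brown'] (min_width=11, slack=3)
Line 4: ['any', 'computer'] (min_width=12, slack=2)
Line 5: ['red', 'release'] (min_width=11, slack=3)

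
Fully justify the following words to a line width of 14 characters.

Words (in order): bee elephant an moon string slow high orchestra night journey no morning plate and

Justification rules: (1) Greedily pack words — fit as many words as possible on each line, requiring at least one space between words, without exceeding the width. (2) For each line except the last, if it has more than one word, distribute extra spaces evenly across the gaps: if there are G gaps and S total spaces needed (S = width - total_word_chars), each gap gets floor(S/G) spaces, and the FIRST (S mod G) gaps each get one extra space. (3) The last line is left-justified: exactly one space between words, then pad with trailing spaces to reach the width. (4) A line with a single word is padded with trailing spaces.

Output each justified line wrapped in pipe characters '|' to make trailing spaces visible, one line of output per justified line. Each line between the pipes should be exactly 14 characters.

Answer: |bee   elephant|
|an moon string|
|slow      high|
|orchestra     |
|night  journey|
|no     morning|
|plate and     |

Derivation:
Line 1: ['bee', 'elephant'] (min_width=12, slack=2)
Line 2: ['an', 'moon', 'string'] (min_width=14, slack=0)
Line 3: ['slow', 'high'] (min_width=9, slack=5)
Line 4: ['orchestra'] (min_width=9, slack=5)
Line 5: ['night', 'journey'] (min_width=13, slack=1)
Line 6: ['no', 'morning'] (min_width=10, slack=4)
Line 7: ['plate', 'and'] (min_width=9, slack=5)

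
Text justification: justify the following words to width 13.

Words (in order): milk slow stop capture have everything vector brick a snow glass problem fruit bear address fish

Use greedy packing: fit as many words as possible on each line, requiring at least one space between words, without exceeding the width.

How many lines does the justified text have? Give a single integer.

Line 1: ['milk', 'slow'] (min_width=9, slack=4)
Line 2: ['stop', 'capture'] (min_width=12, slack=1)
Line 3: ['have'] (min_width=4, slack=9)
Line 4: ['everything'] (min_width=10, slack=3)
Line 5: ['vector', 'brick'] (min_width=12, slack=1)
Line 6: ['a', 'snow', 'glass'] (min_width=12, slack=1)
Line 7: ['problem', 'fruit'] (min_width=13, slack=0)
Line 8: ['bear', 'address'] (min_width=12, slack=1)
Line 9: ['fish'] (min_width=4, slack=9)
Total lines: 9

Answer: 9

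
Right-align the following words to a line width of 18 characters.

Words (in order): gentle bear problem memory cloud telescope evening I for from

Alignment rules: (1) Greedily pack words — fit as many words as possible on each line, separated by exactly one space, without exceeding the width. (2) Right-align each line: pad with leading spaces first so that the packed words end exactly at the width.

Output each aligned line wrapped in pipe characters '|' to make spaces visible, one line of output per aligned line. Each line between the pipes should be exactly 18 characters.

Answer: |       gentle bear|
|    problem memory|
|   cloud telescope|
|evening I for from|

Derivation:
Line 1: ['gentle', 'bear'] (min_width=11, slack=7)
Line 2: ['problem', 'memory'] (min_width=14, slack=4)
Line 3: ['cloud', 'telescope'] (min_width=15, slack=3)
Line 4: ['evening', 'I', 'for', 'from'] (min_width=18, slack=0)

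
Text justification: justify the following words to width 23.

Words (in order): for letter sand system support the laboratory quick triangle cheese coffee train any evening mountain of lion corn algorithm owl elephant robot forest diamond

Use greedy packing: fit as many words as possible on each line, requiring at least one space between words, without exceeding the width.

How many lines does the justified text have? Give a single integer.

Line 1: ['for', 'letter', 'sand', 'system'] (min_width=22, slack=1)
Line 2: ['support', 'the', 'laboratory'] (min_width=22, slack=1)
Line 3: ['quick', 'triangle', 'cheese'] (min_width=21, slack=2)
Line 4: ['coffee', 'train', 'any'] (min_width=16, slack=7)
Line 5: ['evening', 'mountain', 'of'] (min_width=19, slack=4)
Line 6: ['lion', 'corn', 'algorithm', 'owl'] (min_width=23, slack=0)
Line 7: ['elephant', 'robot', 'forest'] (min_width=21, slack=2)
Line 8: ['diamond'] (min_width=7, slack=16)
Total lines: 8

Answer: 8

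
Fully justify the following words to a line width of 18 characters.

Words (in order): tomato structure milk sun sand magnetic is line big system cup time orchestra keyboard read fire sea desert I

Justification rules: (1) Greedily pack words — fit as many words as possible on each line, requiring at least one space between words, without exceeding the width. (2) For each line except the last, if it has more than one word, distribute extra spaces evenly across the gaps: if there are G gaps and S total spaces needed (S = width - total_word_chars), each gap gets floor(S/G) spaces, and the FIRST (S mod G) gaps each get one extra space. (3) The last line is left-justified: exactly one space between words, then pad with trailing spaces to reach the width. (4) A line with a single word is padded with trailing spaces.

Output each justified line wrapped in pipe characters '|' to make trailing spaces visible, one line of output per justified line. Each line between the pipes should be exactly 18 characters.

Answer: |tomato   structure|
|milk    sun   sand|
|magnetic  is  line|
|big   system   cup|
|time     orchestra|
|keyboard read fire|
|sea desert I      |

Derivation:
Line 1: ['tomato', 'structure'] (min_width=16, slack=2)
Line 2: ['milk', 'sun', 'sand'] (min_width=13, slack=5)
Line 3: ['magnetic', 'is', 'line'] (min_width=16, slack=2)
Line 4: ['big', 'system', 'cup'] (min_width=14, slack=4)
Line 5: ['time', 'orchestra'] (min_width=14, slack=4)
Line 6: ['keyboard', 'read', 'fire'] (min_width=18, slack=0)
Line 7: ['sea', 'desert', 'I'] (min_width=12, slack=6)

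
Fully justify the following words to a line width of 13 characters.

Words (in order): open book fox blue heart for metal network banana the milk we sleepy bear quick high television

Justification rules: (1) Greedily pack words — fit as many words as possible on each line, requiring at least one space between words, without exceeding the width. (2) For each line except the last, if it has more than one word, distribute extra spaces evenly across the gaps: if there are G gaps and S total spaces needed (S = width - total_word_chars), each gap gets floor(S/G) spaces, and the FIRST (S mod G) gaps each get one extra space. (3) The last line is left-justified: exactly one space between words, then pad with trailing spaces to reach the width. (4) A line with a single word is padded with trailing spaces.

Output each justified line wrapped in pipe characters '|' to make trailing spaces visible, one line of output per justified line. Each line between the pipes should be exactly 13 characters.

Line 1: ['open', 'book', 'fox'] (min_width=13, slack=0)
Line 2: ['blue', 'heart'] (min_width=10, slack=3)
Line 3: ['for', 'metal'] (min_width=9, slack=4)
Line 4: ['network'] (min_width=7, slack=6)
Line 5: ['banana', 'the'] (min_width=10, slack=3)
Line 6: ['milk', 'we'] (min_width=7, slack=6)
Line 7: ['sleepy', 'bear'] (min_width=11, slack=2)
Line 8: ['quick', 'high'] (min_width=10, slack=3)
Line 9: ['television'] (min_width=10, slack=3)

Answer: |open book fox|
|blue    heart|
|for     metal|
|network      |
|banana    the|
|milk       we|
|sleepy   bear|
|quick    high|
|television   |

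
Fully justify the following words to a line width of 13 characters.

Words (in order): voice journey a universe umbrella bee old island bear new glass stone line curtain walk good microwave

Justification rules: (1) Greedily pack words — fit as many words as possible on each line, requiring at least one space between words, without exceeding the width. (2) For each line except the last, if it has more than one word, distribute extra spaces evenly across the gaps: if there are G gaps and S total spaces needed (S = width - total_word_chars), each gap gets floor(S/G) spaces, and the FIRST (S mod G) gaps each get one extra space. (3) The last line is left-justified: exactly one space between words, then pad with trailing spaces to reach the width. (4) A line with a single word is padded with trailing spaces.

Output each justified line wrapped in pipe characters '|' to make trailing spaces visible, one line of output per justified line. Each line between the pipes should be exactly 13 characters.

Line 1: ['voice', 'journey'] (min_width=13, slack=0)
Line 2: ['a', 'universe'] (min_width=10, slack=3)
Line 3: ['umbrella', 'bee'] (min_width=12, slack=1)
Line 4: ['old', 'island'] (min_width=10, slack=3)
Line 5: ['bear', 'new'] (min_width=8, slack=5)
Line 6: ['glass', 'stone'] (min_width=11, slack=2)
Line 7: ['line', 'curtain'] (min_width=12, slack=1)
Line 8: ['walk', 'good'] (min_width=9, slack=4)
Line 9: ['microwave'] (min_width=9, slack=4)

Answer: |voice journey|
|a    universe|
|umbrella  bee|
|old    island|
|bear      new|
|glass   stone|
|line  curtain|
|walk     good|
|microwave    |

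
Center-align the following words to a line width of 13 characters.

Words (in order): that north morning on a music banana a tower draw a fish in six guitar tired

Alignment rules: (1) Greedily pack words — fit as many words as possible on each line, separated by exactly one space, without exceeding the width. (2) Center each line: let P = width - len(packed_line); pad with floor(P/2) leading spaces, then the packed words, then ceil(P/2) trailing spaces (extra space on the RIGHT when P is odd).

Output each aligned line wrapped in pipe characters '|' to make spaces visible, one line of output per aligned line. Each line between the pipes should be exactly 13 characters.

Answer: | that north  |
|morning on a |
|music banana |
|a tower draw |
|a fish in six|
|guitar tired |

Derivation:
Line 1: ['that', 'north'] (min_width=10, slack=3)
Line 2: ['morning', 'on', 'a'] (min_width=12, slack=1)
Line 3: ['music', 'banana'] (min_width=12, slack=1)
Line 4: ['a', 'tower', 'draw'] (min_width=12, slack=1)
Line 5: ['a', 'fish', 'in', 'six'] (min_width=13, slack=0)
Line 6: ['guitar', 'tired'] (min_width=12, slack=1)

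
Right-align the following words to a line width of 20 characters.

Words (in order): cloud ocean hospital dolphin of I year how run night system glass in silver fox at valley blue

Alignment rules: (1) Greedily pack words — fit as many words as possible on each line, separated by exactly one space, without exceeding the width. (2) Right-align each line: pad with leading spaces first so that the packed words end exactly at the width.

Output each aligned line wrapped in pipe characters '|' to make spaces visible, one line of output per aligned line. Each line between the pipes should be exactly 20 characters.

Line 1: ['cloud', 'ocean', 'hospital'] (min_width=20, slack=0)
Line 2: ['dolphin', 'of', 'I', 'year'] (min_width=17, slack=3)
Line 3: ['how', 'run', 'night', 'system'] (min_width=20, slack=0)
Line 4: ['glass', 'in', 'silver', 'fox'] (min_width=19, slack=1)
Line 5: ['at', 'valley', 'blue'] (min_width=14, slack=6)

Answer: |cloud ocean hospital|
|   dolphin of I year|
|how run night system|
| glass in silver fox|
|      at valley blue|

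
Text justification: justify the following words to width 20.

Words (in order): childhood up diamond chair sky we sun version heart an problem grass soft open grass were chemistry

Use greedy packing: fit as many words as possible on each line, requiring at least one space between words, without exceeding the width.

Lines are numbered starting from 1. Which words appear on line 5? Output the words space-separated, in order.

Line 1: ['childhood', 'up', 'diamond'] (min_width=20, slack=0)
Line 2: ['chair', 'sky', 'we', 'sun'] (min_width=16, slack=4)
Line 3: ['version', 'heart', 'an'] (min_width=16, slack=4)
Line 4: ['problem', 'grass', 'soft'] (min_width=18, slack=2)
Line 5: ['open', 'grass', 'were'] (min_width=15, slack=5)
Line 6: ['chemistry'] (min_width=9, slack=11)

Answer: open grass were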